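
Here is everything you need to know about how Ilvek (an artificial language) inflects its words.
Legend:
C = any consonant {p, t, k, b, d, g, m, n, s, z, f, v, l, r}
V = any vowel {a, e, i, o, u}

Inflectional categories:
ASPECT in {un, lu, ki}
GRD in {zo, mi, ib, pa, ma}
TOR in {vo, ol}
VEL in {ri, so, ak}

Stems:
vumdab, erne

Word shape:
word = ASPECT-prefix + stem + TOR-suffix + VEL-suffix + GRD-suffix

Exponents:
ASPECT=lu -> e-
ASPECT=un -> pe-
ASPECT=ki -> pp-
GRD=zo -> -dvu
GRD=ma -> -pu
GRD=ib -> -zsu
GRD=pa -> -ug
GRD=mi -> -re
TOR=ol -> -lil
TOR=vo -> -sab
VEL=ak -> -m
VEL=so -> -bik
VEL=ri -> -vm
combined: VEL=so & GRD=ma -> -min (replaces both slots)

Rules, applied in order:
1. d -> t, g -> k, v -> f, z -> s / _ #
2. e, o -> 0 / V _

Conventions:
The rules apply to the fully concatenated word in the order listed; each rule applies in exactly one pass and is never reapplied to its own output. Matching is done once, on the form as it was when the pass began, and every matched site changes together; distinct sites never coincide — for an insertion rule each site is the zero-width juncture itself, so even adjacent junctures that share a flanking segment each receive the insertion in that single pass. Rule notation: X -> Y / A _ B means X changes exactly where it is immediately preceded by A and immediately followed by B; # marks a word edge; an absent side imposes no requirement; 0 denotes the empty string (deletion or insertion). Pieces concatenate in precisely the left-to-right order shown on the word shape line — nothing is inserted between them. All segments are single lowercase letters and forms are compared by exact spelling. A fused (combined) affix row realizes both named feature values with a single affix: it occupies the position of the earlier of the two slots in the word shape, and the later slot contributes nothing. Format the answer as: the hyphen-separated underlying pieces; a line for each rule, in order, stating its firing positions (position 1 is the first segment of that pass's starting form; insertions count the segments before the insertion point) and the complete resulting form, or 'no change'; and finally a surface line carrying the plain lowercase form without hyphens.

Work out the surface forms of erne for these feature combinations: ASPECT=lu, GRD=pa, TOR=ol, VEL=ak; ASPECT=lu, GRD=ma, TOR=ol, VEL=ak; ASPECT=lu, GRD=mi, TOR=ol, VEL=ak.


cell ASPECT=lu, GRD=pa, TOR=ol, VEL=ak:
underlying: e-erne-lil-m-ug
1. d -> t, g -> k, v -> f, z -> s / _ #: fires at position(s) 11: eernelilmuk
2. e, o -> 0 / V _: fires at position(s) 2: ernelilmuk
surface: ernelilmuk

cell ASPECT=lu, GRD=ma, TOR=ol, VEL=ak:
underlying: e-erne-lil-m-pu
1. d -> t, g -> k, v -> f, z -> s / _ #: no change
2. e, o -> 0 / V _: fires at position(s) 2: ernelilmpu
surface: ernelilmpu

cell ASPECT=lu, GRD=mi, TOR=ol, VEL=ak:
underlying: e-erne-lil-m-re
1. d -> t, g -> k, v -> f, z -> s / _ #: no change
2. e, o -> 0 / V _: fires at position(s) 2: ernelilmre
surface: ernelilmre


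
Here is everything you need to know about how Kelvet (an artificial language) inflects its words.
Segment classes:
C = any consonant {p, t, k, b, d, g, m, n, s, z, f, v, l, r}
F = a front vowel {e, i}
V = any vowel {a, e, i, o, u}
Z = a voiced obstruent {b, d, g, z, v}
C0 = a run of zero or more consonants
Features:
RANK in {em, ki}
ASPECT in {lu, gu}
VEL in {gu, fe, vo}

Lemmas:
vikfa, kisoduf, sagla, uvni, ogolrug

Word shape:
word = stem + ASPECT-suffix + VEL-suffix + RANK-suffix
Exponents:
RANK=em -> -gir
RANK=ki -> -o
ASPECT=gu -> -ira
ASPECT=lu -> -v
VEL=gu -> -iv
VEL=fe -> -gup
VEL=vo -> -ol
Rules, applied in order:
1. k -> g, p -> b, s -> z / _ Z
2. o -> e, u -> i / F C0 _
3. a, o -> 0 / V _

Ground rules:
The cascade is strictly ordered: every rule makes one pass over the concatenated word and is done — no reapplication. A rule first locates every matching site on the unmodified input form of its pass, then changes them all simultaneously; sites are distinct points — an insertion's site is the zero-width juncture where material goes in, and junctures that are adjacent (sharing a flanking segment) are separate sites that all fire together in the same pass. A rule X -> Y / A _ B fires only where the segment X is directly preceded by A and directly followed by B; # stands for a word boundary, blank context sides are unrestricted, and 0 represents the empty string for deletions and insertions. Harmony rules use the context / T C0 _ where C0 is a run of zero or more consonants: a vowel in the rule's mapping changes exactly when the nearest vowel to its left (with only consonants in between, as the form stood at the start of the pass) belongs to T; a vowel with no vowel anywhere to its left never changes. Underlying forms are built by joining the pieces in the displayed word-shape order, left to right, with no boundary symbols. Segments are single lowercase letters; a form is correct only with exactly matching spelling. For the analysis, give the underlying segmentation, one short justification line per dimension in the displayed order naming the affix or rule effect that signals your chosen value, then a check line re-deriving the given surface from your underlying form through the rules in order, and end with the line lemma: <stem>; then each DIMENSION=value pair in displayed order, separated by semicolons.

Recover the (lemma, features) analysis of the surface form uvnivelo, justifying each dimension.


underlying: uvni-v-ol-o
RANK=ki - signalled by the affix -o
ASPECT=lu - signalled by the affix -v
VEL=vo - signalled by the affix -ol
check: uvnivolo -> uvnivolo -> uvnivelo -> uvnivelo
lemma: uvni; RANK=ki; ASPECT=lu; VEL=vo


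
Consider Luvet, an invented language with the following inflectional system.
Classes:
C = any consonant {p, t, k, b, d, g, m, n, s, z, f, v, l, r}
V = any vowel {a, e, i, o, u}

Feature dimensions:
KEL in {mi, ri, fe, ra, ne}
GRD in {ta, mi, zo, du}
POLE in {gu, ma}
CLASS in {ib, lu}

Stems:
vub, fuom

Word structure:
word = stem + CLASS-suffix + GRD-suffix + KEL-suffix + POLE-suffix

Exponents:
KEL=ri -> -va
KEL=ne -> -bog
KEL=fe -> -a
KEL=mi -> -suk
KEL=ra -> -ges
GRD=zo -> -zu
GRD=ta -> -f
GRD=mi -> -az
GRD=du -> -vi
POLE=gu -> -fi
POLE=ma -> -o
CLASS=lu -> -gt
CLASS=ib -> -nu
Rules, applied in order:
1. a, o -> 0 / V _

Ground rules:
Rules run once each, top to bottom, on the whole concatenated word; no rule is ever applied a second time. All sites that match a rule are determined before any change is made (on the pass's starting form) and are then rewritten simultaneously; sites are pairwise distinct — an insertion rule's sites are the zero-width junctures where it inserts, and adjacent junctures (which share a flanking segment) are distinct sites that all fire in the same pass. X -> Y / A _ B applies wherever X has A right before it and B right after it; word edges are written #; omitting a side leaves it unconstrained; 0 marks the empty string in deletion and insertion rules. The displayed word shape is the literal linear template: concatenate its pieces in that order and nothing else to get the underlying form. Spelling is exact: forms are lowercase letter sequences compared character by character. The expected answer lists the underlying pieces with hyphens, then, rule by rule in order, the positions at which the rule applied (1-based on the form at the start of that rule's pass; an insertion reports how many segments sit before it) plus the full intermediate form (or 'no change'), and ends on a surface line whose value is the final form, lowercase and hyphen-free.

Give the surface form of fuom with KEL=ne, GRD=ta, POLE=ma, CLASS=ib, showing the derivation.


underlying: fuom-nu-f-bog-o
1. a, o -> 0 / V _: fires at position(s) 3: fumnufbogo
surface: fumnufbogo


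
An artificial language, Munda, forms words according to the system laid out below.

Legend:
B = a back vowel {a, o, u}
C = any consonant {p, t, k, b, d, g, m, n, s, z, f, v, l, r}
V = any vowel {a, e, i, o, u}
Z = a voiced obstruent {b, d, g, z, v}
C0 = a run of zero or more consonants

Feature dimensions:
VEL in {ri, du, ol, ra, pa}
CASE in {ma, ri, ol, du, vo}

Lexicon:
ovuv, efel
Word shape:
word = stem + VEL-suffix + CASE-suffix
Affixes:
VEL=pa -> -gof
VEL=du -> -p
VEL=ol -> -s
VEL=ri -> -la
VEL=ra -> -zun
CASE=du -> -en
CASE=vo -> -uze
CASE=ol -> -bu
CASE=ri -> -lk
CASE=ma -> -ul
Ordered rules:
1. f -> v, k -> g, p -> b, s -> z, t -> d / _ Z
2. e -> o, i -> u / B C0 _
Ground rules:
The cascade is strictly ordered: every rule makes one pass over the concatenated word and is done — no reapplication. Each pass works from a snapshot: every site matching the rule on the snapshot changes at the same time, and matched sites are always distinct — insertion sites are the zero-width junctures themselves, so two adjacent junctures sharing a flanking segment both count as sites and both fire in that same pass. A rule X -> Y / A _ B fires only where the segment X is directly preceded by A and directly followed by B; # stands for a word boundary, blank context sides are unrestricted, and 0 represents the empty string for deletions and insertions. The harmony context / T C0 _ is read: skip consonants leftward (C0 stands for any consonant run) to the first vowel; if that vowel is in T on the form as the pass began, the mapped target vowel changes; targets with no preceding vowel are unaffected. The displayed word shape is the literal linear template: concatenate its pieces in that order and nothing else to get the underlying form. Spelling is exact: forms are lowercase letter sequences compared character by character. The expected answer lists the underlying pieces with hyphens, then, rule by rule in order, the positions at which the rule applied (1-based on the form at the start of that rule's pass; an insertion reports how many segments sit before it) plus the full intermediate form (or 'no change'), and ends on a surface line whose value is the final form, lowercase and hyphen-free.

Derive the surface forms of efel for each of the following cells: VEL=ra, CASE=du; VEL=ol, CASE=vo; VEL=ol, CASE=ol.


cell VEL=ra, CASE=du:
underlying: efel-zun-en
1. f -> v, k -> g, p -> b, s -> z, t -> d / _ Z: no change
2. e -> o, i -> u / B C0 _: fires at position(s) 8: efelzunon
surface: efelzunon

cell VEL=ol, CASE=vo:
underlying: efel-s-uze
1. f -> v, k -> g, p -> b, s -> z, t -> d / _ Z: no change
2. e -> o, i -> u / B C0 _: fires at position(s) 8: efelsuzo
surface: efelsuzo

cell VEL=ol, CASE=ol:
underlying: efel-s-bu
1. f -> v, k -> g, p -> b, s -> z, t -> d / _ Z: fires at position(s) 5: efelzbu
2. e -> o, i -> u / B C0 _: no change
surface: efelzbu


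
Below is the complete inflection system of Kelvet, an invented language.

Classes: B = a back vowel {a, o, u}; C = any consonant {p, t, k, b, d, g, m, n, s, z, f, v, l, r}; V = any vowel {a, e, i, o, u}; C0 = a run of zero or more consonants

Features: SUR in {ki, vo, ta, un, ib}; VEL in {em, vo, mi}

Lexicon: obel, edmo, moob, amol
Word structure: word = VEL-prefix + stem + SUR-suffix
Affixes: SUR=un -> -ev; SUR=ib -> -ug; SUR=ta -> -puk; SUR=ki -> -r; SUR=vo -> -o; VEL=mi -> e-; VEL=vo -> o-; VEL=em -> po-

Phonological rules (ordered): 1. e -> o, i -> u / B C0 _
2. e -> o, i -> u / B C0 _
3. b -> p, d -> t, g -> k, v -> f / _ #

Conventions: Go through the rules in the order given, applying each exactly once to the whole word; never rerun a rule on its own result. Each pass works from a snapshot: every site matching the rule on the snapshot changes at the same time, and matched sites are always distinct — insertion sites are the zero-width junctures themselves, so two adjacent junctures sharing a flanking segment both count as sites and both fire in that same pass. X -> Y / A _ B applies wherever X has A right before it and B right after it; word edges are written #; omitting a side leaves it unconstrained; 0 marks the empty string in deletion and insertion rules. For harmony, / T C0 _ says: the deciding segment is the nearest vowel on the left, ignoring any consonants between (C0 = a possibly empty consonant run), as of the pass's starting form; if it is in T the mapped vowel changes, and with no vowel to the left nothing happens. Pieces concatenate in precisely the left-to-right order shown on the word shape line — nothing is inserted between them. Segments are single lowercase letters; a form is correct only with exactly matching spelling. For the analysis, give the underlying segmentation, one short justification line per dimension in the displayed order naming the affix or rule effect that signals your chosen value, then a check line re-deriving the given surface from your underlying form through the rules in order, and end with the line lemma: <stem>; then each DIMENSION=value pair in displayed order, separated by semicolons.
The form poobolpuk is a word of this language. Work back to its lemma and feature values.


underlying: po-obel-puk
SUR=ta - signalled by the affix -puk
VEL=em - signalled by the affix po-
check: poobelpuk -> poobolpuk -> poobolpuk -> poobolpuk
lemma: obel; SUR=ta; VEL=em


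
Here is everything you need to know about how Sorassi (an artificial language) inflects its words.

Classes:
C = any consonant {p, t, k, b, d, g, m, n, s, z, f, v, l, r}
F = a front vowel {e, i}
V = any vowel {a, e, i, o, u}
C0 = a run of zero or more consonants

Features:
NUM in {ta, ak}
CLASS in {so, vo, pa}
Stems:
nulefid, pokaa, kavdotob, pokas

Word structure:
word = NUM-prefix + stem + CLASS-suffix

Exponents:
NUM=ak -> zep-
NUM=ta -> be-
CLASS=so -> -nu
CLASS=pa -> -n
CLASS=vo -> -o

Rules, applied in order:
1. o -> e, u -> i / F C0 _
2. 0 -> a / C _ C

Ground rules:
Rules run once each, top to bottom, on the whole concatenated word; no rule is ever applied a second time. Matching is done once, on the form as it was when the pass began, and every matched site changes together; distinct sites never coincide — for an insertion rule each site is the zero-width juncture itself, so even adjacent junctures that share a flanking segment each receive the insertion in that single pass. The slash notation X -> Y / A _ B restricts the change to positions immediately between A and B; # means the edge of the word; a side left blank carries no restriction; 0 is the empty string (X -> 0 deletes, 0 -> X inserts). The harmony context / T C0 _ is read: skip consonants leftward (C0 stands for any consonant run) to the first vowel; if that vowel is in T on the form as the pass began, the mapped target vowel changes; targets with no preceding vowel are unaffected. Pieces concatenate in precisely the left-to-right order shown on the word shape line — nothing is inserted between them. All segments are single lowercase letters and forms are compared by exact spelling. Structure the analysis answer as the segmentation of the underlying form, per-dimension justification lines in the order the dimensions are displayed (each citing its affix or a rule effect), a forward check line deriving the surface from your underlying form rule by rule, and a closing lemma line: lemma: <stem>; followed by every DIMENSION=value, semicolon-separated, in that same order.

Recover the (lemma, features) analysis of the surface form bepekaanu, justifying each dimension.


underlying: be-pokaa-nu
NUM=ta - signalled by the affix be-
CLASS=so - signalled by the affix -nu
check: bepokaanu -> bepekaanu -> bepekaanu
lemma: pokaa; NUM=ta; CLASS=so


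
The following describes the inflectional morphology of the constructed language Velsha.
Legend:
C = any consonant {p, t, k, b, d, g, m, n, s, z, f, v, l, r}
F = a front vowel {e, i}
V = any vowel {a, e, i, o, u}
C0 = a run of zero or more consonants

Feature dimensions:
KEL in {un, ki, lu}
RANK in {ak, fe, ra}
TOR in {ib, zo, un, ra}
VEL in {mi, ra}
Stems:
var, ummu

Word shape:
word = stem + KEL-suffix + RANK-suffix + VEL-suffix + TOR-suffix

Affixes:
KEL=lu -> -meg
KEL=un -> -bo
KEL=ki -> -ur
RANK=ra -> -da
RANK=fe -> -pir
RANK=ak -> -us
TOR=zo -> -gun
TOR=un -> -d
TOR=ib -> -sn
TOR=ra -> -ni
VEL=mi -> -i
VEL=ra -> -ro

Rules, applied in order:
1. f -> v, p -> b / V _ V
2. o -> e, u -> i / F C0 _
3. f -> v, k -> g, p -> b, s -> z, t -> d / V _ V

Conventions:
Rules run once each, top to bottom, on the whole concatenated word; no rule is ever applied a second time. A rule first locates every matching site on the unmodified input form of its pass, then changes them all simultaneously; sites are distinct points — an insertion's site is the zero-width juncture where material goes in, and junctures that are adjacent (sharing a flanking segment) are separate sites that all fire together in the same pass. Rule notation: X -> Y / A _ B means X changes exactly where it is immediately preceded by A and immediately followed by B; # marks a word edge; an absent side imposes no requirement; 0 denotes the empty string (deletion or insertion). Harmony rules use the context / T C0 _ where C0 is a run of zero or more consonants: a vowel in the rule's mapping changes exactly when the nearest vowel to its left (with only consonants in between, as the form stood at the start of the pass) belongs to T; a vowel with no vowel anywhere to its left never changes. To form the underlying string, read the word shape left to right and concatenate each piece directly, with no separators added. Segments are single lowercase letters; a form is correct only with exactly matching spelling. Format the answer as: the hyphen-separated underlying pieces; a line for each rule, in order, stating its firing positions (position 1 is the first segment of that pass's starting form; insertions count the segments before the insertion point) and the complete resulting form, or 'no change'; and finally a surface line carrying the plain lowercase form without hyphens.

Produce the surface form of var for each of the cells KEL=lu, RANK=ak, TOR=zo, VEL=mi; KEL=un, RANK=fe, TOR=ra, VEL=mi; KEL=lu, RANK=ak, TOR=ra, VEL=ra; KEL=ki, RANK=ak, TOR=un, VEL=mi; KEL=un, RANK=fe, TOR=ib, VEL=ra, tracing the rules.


cell KEL=lu, RANK=ak, TOR=zo, VEL=mi:
underlying: var-meg-us-i-gun
1. f -> v, p -> b / V _ V: no change
2. o -> e, u -> i / F C0 _: fires at position(s) 7, 11: varmegisigin
3. f -> v, k -> g, p -> b, s -> z, t -> d / V _ V: fires at position(s) 8: varmegizigin
surface: varmegizigin

cell KEL=un, RANK=fe, TOR=ra, VEL=mi:
underlying: var-bo-pir-i-ni
1. f -> v, p -> b / V _ V: fires at position(s) 6: varbobirini
2. o -> e, u -> i / F C0 _: no change
3. f -> v, k -> g, p -> b, s -> z, t -> d / V _ V: no change
surface: varbobirini

cell KEL=lu, RANK=ak, TOR=ra, VEL=ra:
underlying: var-meg-us-ro-ni
1. f -> v, p -> b / V _ V: no change
2. o -> e, u -> i / F C0 _: fires at position(s) 7: varmegisroni
3. f -> v, k -> g, p -> b, s -> z, t -> d / V _ V: no change
surface: varmegisroni

cell KEL=ki, RANK=ak, TOR=un, VEL=mi:
underlying: var-ur-us-i-d
1. f -> v, p -> b / V _ V: no change
2. o -> e, u -> i / F C0 _: no change
3. f -> v, k -> g, p -> b, s -> z, t -> d / V _ V: fires at position(s) 7: varuruzid
surface: varuruzid

cell KEL=un, RANK=fe, TOR=ib, VEL=ra:
underlying: var-bo-pir-ro-sn
1. f -> v, p -> b / V _ V: fires at position(s) 6: varbobirrosn
2. o -> e, u -> i / F C0 _: fires at position(s) 10: varbobirresn
3. f -> v, k -> g, p -> b, s -> z, t -> d / V _ V: no change
surface: varbobirresn


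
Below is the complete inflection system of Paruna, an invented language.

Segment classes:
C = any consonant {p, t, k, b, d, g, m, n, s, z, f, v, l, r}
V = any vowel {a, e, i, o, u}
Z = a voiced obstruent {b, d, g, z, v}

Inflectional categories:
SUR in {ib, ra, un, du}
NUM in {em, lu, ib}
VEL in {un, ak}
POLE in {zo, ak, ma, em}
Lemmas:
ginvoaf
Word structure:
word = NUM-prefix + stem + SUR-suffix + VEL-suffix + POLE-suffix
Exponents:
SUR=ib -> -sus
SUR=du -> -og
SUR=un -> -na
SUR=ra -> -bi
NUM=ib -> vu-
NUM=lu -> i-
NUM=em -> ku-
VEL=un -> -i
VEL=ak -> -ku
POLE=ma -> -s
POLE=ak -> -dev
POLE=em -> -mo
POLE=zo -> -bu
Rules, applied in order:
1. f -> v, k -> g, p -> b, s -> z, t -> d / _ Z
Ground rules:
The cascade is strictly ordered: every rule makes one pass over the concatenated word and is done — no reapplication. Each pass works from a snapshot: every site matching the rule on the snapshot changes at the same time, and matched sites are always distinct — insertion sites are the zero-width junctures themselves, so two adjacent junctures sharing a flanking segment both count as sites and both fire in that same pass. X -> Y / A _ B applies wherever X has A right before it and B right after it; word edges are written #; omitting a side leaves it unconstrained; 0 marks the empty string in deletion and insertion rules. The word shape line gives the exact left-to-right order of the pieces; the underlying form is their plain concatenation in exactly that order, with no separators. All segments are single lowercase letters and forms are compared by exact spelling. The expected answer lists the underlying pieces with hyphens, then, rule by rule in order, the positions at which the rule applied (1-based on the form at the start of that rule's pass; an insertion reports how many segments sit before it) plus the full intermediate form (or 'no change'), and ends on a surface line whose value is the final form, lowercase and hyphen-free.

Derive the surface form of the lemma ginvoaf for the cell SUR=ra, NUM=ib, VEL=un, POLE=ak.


underlying: vu-ginvoaf-bi-i-dev
1. f -> v, k -> g, p -> b, s -> z, t -> d / _ Z: fires at position(s) 9: vuginvoavbiidev
surface: vuginvoavbiidev


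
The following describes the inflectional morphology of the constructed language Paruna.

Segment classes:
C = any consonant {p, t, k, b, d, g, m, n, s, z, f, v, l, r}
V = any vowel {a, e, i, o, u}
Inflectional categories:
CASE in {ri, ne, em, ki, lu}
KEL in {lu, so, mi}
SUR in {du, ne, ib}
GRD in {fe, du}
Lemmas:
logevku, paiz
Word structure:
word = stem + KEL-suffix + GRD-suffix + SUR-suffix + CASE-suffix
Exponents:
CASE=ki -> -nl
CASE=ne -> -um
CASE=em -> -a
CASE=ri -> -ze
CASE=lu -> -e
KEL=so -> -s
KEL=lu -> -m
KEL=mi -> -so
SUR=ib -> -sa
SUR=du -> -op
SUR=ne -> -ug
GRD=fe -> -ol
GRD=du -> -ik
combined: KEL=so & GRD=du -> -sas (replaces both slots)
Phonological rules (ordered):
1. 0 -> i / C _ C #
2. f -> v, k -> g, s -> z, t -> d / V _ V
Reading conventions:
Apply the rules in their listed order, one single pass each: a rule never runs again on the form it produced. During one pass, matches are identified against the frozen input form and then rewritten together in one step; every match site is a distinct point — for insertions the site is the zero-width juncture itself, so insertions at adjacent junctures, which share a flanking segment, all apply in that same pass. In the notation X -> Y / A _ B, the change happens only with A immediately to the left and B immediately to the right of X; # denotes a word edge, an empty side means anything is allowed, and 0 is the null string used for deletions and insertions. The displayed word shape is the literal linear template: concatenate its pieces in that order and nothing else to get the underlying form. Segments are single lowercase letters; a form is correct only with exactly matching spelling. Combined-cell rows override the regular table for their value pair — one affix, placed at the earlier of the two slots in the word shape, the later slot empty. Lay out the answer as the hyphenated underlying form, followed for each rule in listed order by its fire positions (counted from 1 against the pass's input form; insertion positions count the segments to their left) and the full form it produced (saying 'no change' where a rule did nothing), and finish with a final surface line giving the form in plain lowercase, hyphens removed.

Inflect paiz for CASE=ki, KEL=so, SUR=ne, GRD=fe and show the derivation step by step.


underlying: paiz-s-ol-ug-nl
1. 0 -> i / C _ C #: inserts after position(s) 10: paizsolugnil
2. f -> v, k -> g, s -> z, t -> d / V _ V: no change
surface: paizsolugnil


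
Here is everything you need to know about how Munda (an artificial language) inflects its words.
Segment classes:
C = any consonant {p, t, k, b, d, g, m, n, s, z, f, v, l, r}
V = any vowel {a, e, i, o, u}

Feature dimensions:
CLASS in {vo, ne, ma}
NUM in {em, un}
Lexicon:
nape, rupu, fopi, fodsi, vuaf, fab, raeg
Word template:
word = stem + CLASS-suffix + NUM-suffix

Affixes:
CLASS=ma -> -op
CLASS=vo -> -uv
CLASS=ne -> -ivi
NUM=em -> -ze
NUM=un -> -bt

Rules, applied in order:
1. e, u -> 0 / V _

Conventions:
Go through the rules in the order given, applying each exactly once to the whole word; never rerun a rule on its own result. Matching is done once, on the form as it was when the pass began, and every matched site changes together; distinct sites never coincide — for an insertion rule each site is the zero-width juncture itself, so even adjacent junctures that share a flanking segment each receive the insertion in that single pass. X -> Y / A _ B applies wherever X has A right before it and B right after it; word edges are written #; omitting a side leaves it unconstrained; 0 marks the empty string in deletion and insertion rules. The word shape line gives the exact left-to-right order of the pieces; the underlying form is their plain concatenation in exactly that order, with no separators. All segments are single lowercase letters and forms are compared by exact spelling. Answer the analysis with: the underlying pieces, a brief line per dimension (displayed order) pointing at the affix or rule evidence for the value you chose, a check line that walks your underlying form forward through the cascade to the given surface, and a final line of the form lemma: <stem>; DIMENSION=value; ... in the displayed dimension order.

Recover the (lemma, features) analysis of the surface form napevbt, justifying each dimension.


underlying: nape-uv-bt
CLASS=vo - signalled by the affix -uv
NUM=un - signalled by the affix -bt
check: napeuvbt -> napevbt
lemma: nape; CLASS=vo; NUM=un


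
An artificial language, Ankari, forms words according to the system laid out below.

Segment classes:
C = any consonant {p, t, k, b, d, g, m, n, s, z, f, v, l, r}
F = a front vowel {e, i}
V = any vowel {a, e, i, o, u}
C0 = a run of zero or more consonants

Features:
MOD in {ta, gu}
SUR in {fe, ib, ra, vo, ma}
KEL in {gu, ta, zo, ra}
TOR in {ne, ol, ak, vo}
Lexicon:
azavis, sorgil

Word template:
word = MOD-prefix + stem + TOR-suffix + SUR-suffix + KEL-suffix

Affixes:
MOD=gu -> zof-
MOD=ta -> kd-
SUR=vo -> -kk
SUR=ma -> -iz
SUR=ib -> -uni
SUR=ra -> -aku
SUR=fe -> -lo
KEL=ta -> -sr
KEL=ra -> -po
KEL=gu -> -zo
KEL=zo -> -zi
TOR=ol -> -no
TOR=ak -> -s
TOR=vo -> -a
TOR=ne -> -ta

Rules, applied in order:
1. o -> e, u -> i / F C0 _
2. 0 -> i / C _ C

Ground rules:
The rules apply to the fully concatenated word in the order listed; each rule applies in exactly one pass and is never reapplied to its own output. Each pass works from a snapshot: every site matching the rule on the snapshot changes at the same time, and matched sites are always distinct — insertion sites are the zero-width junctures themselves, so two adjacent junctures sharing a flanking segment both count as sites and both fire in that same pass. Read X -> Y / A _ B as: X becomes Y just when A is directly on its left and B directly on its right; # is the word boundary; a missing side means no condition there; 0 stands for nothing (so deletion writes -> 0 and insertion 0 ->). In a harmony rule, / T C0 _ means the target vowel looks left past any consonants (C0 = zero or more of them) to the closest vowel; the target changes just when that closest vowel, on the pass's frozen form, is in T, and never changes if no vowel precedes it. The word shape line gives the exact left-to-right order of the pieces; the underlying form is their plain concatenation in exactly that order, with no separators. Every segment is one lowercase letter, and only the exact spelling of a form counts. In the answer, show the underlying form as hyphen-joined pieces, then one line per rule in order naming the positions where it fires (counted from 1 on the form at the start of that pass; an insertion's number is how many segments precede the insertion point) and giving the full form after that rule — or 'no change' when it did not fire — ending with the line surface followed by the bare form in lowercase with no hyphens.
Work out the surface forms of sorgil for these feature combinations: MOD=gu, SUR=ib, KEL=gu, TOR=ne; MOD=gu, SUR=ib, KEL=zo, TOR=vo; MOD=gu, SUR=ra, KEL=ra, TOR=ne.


cell MOD=gu, SUR=ib, KEL=gu, TOR=ne:
underlying: zof-sorgil-ta-uni-zo
1. o -> e, u -> i / F C0 _: fires at position(s) 16: zofsorgiltaunize
2. 0 -> i / C _ C: inserts after position(s) 3, 6, 9: zofisorigilitaunize
surface: zofisorigilitaunize

cell MOD=gu, SUR=ib, KEL=zo, TOR=vo:
underlying: zof-sorgil-a-uni-zi
1. o -> e, u -> i / F C0 _: no change
2. 0 -> i / C _ C: inserts after position(s) 3, 6: zofisorigilaunizi
surface: zofisorigilaunizi

cell MOD=gu, SUR=ra, KEL=ra, TOR=ne:
underlying: zof-sorgil-ta-aku-po
1. o -> e, u -> i / F C0 _: no change
2. 0 -> i / C _ C: inserts after position(s) 3, 6, 9: zofisorigilitaakupo
surface: zofisorigilitaakupo


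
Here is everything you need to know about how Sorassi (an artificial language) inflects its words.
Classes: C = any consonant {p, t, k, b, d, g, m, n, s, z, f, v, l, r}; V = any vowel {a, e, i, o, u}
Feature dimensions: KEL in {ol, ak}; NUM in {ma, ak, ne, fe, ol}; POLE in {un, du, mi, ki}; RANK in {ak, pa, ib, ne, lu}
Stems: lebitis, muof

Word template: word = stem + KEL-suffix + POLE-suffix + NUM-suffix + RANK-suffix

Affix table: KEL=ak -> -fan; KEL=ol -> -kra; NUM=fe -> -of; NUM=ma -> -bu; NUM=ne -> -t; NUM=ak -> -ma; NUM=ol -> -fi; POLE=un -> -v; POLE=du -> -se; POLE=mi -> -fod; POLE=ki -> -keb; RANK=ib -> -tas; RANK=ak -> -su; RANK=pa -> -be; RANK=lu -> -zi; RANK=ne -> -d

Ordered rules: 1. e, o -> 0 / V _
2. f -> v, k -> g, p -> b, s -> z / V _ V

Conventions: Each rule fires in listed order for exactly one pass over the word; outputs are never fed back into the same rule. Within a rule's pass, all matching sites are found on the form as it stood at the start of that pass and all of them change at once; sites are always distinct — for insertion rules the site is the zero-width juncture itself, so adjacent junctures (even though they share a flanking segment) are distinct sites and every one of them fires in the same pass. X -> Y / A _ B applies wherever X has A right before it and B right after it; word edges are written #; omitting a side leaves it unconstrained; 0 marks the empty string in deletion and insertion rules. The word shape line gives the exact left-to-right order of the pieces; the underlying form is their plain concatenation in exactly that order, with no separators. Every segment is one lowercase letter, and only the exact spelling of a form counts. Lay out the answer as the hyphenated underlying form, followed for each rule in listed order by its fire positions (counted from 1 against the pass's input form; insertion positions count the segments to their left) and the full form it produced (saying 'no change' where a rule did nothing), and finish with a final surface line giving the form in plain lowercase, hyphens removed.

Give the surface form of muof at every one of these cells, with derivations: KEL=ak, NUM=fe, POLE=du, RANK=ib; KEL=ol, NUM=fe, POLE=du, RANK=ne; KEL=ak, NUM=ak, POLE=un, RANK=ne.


cell KEL=ak, NUM=fe, POLE=du, RANK=ib:
underlying: muof-fan-se-of-tas
1. e, o -> 0 / V _: fires at position(s) 3, 10: muffanseftas
2. f -> v, k -> g, p -> b, s -> z / V _ V: no change
surface: muffanseftas

cell KEL=ol, NUM=fe, POLE=du, RANK=ne:
underlying: muof-kra-se-of-d
1. e, o -> 0 / V _: fires at position(s) 3, 10: mufkrasefd
2. f -> v, k -> g, p -> b, s -> z / V _ V: fires at position(s) 7: mufkrazefd
surface: mufkrazefd

cell KEL=ak, NUM=ak, POLE=un, RANK=ne:
underlying: muof-fan-v-ma-d
1. e, o -> 0 / V _: fires at position(s) 3: muffanvmad
2. f -> v, k -> g, p -> b, s -> z / V _ V: no change
surface: muffanvmad


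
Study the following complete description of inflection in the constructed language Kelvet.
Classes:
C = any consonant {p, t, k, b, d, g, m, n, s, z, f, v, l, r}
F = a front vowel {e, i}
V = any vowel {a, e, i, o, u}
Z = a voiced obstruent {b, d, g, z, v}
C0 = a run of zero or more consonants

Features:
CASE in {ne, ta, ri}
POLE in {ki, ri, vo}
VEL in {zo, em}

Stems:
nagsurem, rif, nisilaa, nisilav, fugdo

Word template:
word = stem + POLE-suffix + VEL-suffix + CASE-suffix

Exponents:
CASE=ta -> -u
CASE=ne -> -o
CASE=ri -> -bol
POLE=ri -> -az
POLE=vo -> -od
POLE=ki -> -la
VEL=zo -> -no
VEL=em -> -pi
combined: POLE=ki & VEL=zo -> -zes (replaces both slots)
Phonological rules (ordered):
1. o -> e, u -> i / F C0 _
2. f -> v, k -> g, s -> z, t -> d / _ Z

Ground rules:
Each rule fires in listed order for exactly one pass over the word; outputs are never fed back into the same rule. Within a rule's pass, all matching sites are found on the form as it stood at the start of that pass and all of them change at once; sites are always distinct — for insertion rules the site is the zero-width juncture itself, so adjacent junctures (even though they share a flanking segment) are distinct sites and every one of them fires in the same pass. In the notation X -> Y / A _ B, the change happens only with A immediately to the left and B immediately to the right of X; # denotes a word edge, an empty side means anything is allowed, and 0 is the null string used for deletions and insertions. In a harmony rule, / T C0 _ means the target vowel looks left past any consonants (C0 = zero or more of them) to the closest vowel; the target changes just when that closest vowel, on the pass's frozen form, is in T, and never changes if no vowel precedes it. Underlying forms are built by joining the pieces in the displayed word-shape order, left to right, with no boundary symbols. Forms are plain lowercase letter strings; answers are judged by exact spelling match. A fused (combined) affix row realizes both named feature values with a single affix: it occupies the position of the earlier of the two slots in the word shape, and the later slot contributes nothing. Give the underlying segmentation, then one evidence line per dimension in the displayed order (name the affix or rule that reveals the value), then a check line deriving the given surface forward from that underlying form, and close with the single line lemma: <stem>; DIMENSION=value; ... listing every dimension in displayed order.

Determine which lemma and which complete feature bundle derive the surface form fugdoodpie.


underlying: fugdo-od-pi-o
CASE=ne - signalled by the affix -o
POLE=vo - signalled by the affix -od
VEL=em - signalled by the affix -pi
check: fugdoodpio -> fugdoodpie -> fugdoodpie
lemma: fugdo; CASE=ne; POLE=vo; VEL=em


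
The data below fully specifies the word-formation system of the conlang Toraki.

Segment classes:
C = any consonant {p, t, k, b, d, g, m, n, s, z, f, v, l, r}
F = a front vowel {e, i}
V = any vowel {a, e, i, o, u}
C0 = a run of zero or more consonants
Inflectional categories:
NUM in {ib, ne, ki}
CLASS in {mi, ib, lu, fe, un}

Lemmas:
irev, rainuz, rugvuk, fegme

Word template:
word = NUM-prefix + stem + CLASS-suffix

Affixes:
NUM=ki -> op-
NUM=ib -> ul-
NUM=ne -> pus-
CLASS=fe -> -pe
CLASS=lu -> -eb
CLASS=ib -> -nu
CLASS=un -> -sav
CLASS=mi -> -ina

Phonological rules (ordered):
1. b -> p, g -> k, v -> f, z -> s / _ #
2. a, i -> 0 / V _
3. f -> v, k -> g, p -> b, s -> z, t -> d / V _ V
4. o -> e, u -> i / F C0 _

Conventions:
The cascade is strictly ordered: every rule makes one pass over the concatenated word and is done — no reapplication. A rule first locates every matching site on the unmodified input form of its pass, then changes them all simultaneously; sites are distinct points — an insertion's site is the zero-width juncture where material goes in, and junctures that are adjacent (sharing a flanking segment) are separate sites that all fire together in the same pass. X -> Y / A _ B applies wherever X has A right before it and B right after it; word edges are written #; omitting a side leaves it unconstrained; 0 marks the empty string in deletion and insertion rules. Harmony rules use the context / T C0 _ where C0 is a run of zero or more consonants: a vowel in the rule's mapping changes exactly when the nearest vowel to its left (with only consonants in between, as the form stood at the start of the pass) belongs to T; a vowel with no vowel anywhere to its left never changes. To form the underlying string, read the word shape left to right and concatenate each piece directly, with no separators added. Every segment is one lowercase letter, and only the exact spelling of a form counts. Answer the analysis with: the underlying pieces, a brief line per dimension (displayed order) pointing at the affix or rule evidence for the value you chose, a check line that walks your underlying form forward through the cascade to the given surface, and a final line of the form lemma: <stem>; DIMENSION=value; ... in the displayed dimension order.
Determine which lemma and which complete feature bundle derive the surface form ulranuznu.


underlying: ul-rainuz-nu
NUM=ib - signalled by the affix ul-
CLASS=ib - signalled by the affix -nu
check: ulrainuznu -> ulrainuznu -> ulranuznu -> ulranuznu -> ulranuznu
lemma: rainuz; NUM=ib; CLASS=ib


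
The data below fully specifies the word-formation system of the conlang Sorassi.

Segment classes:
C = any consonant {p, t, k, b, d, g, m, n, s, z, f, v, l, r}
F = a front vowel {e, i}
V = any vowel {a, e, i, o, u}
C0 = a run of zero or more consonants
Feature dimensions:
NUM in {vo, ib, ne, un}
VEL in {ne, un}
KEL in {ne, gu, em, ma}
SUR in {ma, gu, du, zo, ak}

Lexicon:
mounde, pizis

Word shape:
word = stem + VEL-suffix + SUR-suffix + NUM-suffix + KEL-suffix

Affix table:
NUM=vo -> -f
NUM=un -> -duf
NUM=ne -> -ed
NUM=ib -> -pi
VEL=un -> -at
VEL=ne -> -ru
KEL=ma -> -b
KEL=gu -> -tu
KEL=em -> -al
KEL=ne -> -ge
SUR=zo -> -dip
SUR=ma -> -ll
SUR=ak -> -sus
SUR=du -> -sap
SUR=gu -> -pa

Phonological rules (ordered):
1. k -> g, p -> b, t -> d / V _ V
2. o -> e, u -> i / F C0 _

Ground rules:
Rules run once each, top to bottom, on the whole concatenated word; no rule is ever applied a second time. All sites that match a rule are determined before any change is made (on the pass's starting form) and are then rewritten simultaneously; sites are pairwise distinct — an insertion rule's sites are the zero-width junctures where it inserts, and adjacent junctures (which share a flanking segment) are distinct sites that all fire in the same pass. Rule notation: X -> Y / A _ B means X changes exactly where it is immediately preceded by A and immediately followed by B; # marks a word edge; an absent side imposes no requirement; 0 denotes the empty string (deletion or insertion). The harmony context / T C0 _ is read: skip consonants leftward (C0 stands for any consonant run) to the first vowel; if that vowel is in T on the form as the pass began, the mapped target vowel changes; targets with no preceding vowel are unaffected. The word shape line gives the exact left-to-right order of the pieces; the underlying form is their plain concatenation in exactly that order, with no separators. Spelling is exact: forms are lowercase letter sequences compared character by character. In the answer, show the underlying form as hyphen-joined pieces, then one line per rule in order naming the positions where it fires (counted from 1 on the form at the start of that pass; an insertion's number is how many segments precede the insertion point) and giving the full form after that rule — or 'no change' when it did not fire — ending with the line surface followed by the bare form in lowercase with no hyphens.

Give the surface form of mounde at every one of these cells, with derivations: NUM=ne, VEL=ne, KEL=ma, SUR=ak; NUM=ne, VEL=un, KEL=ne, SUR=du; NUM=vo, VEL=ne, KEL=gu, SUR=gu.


cell NUM=ne, VEL=ne, KEL=ma, SUR=ak:
underlying: mounde-ru-sus-ed-b
1. k -> g, p -> b, t -> d / V _ V: no change
2. o -> e, u -> i / F C0 _: fires at position(s) 8: mounderisusedb
surface: mounderisusedb

cell NUM=ne, VEL=un, KEL=ne, SUR=du:
underlying: mounde-at-sap-ed-ge
1. k -> g, p -> b, t -> d / V _ V: fires at position(s) 11: moundeatsabedge
2. o -> e, u -> i / F C0 _: no change
surface: moundeatsabedge

cell NUM=vo, VEL=ne, KEL=gu, SUR=gu:
underlying: mounde-ru-pa-f-tu
1. k -> g, p -> b, t -> d / V _ V: fires at position(s) 9: mounderubaftu
2. o -> e, u -> i / F C0 _: fires at position(s) 8: mounderibaftu
surface: mounderibaftu
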